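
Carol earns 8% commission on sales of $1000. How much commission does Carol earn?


Convert rate to decimal:
8% = 0.08
Multiply by sales:
$1000 x 0.08 = $80

$80


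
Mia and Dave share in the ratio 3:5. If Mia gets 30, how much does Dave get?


Find the multiplier:
30 / 3 = 10
Apply to Dave's share:
5 x 10 = 50

50


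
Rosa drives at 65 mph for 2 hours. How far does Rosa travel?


Use the formula: distance = speed x time
Speed = 65 mph, Time = 2 hours
65 x 2 = 130 miles

130 miles


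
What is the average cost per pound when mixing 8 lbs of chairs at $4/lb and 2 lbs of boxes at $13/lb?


Cost of chairs:
8 x $4 = $32
Cost of boxes:
2 x $13 = $26
Total cost: $32 + $26 = $58
Total weight: 10 lbs
Average: $58 / 10 = $5.80/lb

$5.80/lb


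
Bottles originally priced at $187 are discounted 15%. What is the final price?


Calculate the discount amount:
15% of $187 = $28.05
Subtract from original:
$187 - $28.05 = $158.95

$158.95


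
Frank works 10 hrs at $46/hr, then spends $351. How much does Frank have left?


Calculate earnings:
10 x $46 = $460
Subtract spending:
$460 - $351 = $109

$109


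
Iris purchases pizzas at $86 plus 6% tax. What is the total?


Calculate the tax:
6% of $86 = $5.16
Add tax to price:
$86 + $5.16 = $91.16

$91.16


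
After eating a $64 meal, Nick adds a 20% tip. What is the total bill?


Calculate the tip:
20% of $64 = $12.80
Add tip to meal cost:
$64 + $12.80 = $76.80

$76.80


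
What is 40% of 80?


Convert percentage to decimal:
40% = 0.4
Multiply:
80 x 0.4 = 32

32


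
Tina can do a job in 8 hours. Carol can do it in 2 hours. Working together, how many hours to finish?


Tina's rate: 1/8 of the job per hour
Carol's rate: 1/2 of the job per hour
Combined rate: 1/8 + 1/2 = 5/8 per hour
Time = 1 / (5/8) = 8/5 = 1.6 hours

1.6 hours


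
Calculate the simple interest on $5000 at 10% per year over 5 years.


Use the formula I = P x R x T / 100
P x R x T = 5000 x 10 x 5 = 250000
I = 250000 / 100 = $2500

$2500


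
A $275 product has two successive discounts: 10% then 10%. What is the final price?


First discount:
10% of $275 = $27.50
Price after first discount:
$275 - $27.50 = $247.50
Second discount:
10% of $247.50 = $24.75
Final price:
$247.50 - $24.75 = $222.75

$222.75


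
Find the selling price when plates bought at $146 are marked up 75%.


Calculate the markup amount:
75% of $146 = $109.50
Add to cost:
$146 + $109.50 = $255.50

$255.50


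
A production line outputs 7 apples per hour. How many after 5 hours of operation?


Production rate: 7 apples per hour
Time: 5 hours
Total: 7 x 5 = 35 apples

35 apples


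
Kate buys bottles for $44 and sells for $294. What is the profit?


Selling price = $294
Cost price = $44
Profit = selling price - cost price:
Profit = $294 - $44 = $250

$250


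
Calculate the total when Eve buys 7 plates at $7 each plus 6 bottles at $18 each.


Cost of plates:
7 x $7 = $49
Cost of bottles:
6 x $18 = $108
Add both:
$49 + $108 = $157

$157


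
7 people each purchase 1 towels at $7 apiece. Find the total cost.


Cost per person:
1 x $7 = $7
Group total:
7 x $7 = $49

$49


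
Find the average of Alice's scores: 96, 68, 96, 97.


Add the scores:
96 + 68 + 96 + 97 = 357
Divide by the number of tests:
357 / 4 = 89.25

89.25


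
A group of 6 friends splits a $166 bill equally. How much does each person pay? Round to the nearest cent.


Total bill: $166
Number of people: 6
Each pays: $166 / 6 = $27.6666... ≈ $27.67

$27.67


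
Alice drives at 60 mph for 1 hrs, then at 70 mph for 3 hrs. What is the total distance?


Leg 1 distance:
60 x 1 = 60 miles
Leg 2 distance:
70 x 3 = 210 miles
Total distance:
60 + 210 = 270 miles

270 miles


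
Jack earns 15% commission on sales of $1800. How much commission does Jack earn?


Convert rate to decimal:
15% = 0.15
Multiply by sales:
$1800 x 0.15 = $270

$270


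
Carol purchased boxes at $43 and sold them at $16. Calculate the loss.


Selling price = $16
Cost price = $43
Loss = cost price - selling price:
Loss = $43 - $16 = $27

$27


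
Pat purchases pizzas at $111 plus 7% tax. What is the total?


Calculate the tax:
7% of $111 = $7.77
Add tax to price:
$111 + $7.77 = $118.77

$118.77


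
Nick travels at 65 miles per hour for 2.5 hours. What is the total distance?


Use the formula: distance = speed x time
Speed = 65 mph, Time = 2.5 hours
65 x 2.5 = 162.5 miles

162.5 miles


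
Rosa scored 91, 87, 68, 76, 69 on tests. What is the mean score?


Add the scores:
91 + 87 + 68 + 76 + 69 = 391
Divide by the number of tests:
391 / 5 = 78.2

78.2


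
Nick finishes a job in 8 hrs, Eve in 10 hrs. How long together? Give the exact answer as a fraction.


Nick's rate: 1/8 of the job per hour
Eve's rate: 1/10 of the job per hour
Combined rate: 1/8 + 1/10 = 9/40 per hour
Time = 1 / (9/40) = 40/9 hours (≈ 4.44 hours)

40/9 hours


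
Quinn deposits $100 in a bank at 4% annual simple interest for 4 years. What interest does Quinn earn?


Use the formula I = P x R x T / 100
P x R x T = 100 x 4 x 4 = 1600
I = 1600 / 100 = $16

$16


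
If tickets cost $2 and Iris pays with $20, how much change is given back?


Start with the amount paid:
$20
Subtract the price:
$20 - $2 = $18

$18


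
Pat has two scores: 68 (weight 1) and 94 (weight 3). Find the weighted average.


Weighted sum:
1 x 68 + 3 x 94 = 350
Total weight:
1 + 3 = 4
Weighted average:
350 / 4 = 87.5

87.5


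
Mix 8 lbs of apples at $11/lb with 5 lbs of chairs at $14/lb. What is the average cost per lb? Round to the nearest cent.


Cost of apples:
8 x $11 = $88
Cost of chairs:
5 x $14 = $70
Total cost: $88 + $70 = $158
Total weight: 13 lbs
Average: $158 / 13 = $12.1538... ≈ $12.15/lb

$12.15/lb


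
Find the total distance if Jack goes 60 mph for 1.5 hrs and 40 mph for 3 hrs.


Leg 1 distance:
60 x 1.5 = 90 miles
Leg 2 distance:
40 x 3 = 120 miles
Total distance:
90 + 120 = 210 miles

210 miles


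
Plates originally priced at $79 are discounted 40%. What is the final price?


Calculate the discount amount:
40% of $79 = $31.60
Subtract from original:
$79 - $31.60 = $47.40

$47.40


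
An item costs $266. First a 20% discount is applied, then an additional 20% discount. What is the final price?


First discount:
20% of $266 = $53.20
Price after first discount:
$266 - $53.20 = $212.80
Second discount:
20% of $212.80 = $42.56
Final price:
$212.80 - $42.56 = $170.24

$170.24


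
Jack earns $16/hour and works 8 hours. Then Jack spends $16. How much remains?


Calculate earnings:
8 x $16 = $128
Subtract spending:
$128 - $16 = $112

$112


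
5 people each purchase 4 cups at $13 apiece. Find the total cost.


Cost per person:
4 x $13 = $52
Group total:
5 x $52 = $260

$260


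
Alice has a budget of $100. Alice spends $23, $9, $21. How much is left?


Add up expenses:
$23 + $9 + $21 = $53
Subtract from budget:
$100 - $53 = $47

$47


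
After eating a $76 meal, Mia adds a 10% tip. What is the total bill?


Calculate the tip:
10% of $76 = $7.60
Add tip to meal cost:
$76 + $7.60 = $83.60

$83.60


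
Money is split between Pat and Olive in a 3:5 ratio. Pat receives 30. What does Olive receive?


Find the multiplier:
30 / 3 = 10
Apply to Olive's share:
5 x 10 = 50

50


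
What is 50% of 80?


Convert percentage to decimal:
50% = 0.5
Multiply:
80 x 0.5 = 40

40


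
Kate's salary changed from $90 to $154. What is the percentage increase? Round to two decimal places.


Find the absolute change:
|154 - 90| = 64
Divide by original and multiply by 100:
64 / 90 x 100 = 71.1111...% ≈ 71.11%

71.11%


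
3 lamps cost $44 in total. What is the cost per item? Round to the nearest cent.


Total cost: $44
Number of items: 3
Unit price: $44 / 3 = $14.6666... ≈ $14.67

$14.67


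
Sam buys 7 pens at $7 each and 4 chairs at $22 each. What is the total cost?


Cost of pens:
7 x $7 = $49
Cost of chairs:
4 x $22 = $88
Add both:
$49 + $88 = $137

$137


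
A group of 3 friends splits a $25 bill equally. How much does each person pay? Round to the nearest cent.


Total bill: $25
Number of people: 3
Each pays: $25 / 3 = $8.3333... ≈ $8.33

$8.33


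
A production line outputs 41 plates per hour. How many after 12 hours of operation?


Production rate: 41 plates per hour
Time: 12 hours
Total: 41 x 12 = 492 plates

492 plates


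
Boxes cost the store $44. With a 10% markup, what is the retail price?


Calculate the markup amount:
10% of $44 = $4.40
Add to cost:
$44 + $4.40 = $48.40

$48.40


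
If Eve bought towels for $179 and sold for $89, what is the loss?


Selling price = $89
Cost price = $179
Loss = cost price - selling price:
Loss = $179 - $89 = $90

$90


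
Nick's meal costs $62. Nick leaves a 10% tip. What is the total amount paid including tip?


Calculate the tip:
10% of $62 = $6.20
Add tip to meal cost:
$62 + $6.20 = $68.20

$68.20


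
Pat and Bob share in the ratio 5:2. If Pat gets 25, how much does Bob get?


Find the multiplier:
25 / 5 = 5
Apply to Bob's share:
2 x 5 = 10

10


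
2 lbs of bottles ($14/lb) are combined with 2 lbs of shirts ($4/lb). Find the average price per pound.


Cost of bottles:
2 x $14 = $28
Cost of shirts:
2 x $4 = $8
Total cost: $28 + $8 = $36
Total weight: 4 lbs
Average: $36 / 4 = $9/lb

$9/lb


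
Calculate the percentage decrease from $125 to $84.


Find the absolute change:
|84 - 125| = 41
Divide by original and multiply by 100:
41 / 125 x 100 = 32.8%

32.8%


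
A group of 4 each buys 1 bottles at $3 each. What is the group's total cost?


Cost per person:
1 x $3 = $3
Group total:
4 x $3 = $12

$12


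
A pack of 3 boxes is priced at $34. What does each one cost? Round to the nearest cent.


Total cost: $34
Number of items: 3
Unit price: $34 / 3 = $11.3333... ≈ $11.33

$11.33


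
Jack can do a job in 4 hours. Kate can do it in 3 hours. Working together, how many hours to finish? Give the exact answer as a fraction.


Jack's rate: 1/4 of the job per hour
Kate's rate: 1/3 of the job per hour
Combined rate: 1/4 + 1/3 = 7/12 per hour
Time = 1 / (7/12) = 12/7 hours (≈ 1.71 hours)

12/7 hours


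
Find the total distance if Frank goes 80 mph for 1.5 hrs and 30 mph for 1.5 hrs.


Leg 1 distance:
80 x 1.5 = 120 miles
Leg 2 distance:
30 x 1.5 = 45 miles
Total distance:
120 + 45 = 165 miles

165 miles


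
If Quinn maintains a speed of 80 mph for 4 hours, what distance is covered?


Use the formula: distance = speed x time
Speed = 80 mph, Time = 4 hours
80 x 4 = 320 miles

320 miles


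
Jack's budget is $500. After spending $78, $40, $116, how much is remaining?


Add up expenses:
$78 + $40 + $116 = $234
Subtract from budget:
$500 - $234 = $266

$266


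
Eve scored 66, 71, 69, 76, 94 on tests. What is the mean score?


Add the scores:
66 + 71 + 69 + 76 + 94 = 376
Divide by the number of tests:
376 / 5 = 75.2

75.2


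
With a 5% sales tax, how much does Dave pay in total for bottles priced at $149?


Calculate the tax:
5% of $149 = $7.45
Add tax to price:
$149 + $7.45 = $156.45

$156.45


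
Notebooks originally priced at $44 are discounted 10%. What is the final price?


Calculate the discount amount:
10% of $44 = $4.40
Subtract from original:
$44 - $4.40 = $39.60

$39.60


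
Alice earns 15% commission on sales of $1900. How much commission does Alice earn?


Convert rate to decimal:
15% = 0.15
Multiply by sales:
$1900 x 0.15 = $285

$285


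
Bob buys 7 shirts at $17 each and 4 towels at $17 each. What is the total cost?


Cost of shirts:
7 x $17 = $119
Cost of towels:
4 x $17 = $68
Add both:
$119 + $68 = $187

$187


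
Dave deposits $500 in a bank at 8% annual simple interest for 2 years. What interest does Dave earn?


Use the formula I = P x R x T / 100
P x R x T = 500 x 8 x 2 = 8000
I = 8000 / 100 = $80

$80


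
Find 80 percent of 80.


Convert percentage to decimal:
80% = 0.8
Multiply:
80 x 0.8 = 64

64


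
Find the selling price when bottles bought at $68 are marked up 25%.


Calculate the markup amount:
25% of $68 = $17
Add to cost:
$68 + $17 = $85

$85


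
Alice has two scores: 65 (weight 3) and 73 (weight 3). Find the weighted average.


Weighted sum:
3 x 65 + 3 x 73 = 414
Total weight:
3 + 3 = 6
Weighted average:
414 / 6 = 69

69


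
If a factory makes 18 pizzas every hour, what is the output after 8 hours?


Production rate: 18 pizzas per hour
Time: 8 hours
Total: 18 x 8 = 144 pizzas

144 pizzas


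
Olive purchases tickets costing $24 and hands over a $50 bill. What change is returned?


Start with the amount paid:
$50
Subtract the price:
$50 - $24 = $26

$26


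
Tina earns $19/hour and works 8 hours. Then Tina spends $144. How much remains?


Calculate earnings:
8 x $19 = $152
Subtract spending:
$152 - $144 = $8

$8


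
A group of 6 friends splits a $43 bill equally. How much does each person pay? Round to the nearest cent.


Total bill: $43
Number of people: 6
Each pays: $43 / 6 = $7.1666... ≈ $7.17

$7.17


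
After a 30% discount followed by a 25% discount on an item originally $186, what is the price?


First discount:
30% of $186 = $55.80
Price after first discount:
$186 - $55.80 = $130.20
Second discount:
25% of $130.20 = $32.55
Final price:
$130.20 - $32.55 = $97.65

$97.65


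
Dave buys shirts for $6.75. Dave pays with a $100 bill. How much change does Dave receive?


Start with the amount paid:
$100
Subtract the price:
$100 - $6.75 = $93.25

$93.25


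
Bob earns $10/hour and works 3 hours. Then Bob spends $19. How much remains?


Calculate earnings:
3 x $10 = $30
Subtract spending:
$30 - $19 = $11

$11


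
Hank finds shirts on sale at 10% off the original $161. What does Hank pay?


Calculate the discount amount:
10% of $161 = $16.10
Subtract from original:
$161 - $16.10 = $144.90

$144.90


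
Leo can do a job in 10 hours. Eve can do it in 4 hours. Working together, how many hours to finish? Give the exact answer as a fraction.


Leo's rate: 1/10 of the job per hour
Eve's rate: 1/4 of the job per hour
Combined rate: 1/10 + 1/4 = 7/20 per hour
Time = 1 / (7/20) = 20/7 hours (≈ 2.86 hours)

20/7 hours


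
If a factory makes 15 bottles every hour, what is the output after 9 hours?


Production rate: 15 bottles per hour
Time: 9 hours
Total: 15 x 9 = 135 bottles

135 bottles


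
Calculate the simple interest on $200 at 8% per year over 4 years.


Use the formula I = P x R x T / 100
P x R x T = 200 x 8 x 4 = 6400
I = 6400 / 100 = $64

$64


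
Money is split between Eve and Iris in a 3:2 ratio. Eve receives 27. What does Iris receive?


Find the multiplier:
27 / 3 = 9
Apply to Iris's share:
2 x 9 = 18

18


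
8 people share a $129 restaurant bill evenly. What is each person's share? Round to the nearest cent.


Total bill: $129
Number of people: 8
Each pays: $129 / 8 = $16.125 ≈ $16.13

$16.13


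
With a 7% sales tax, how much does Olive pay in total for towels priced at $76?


Calculate the tax:
7% of $76 = $5.32
Add tax to price:
$76 + $5.32 = $81.32

$81.32


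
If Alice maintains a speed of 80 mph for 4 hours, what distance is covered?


Use the formula: distance = speed x time
Speed = 80 mph, Time = 4 hours
80 x 4 = 320 miles

320 miles


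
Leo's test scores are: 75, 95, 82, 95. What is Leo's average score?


Add the scores:
75 + 95 + 82 + 95 = 347
Divide by the number of tests:
347 / 4 = 86.75

86.75


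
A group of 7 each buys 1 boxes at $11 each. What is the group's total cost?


Cost per person:
1 x $11 = $11
Group total:
7 x $11 = $77

$77


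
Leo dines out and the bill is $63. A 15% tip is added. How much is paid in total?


Calculate the tip:
15% of $63 = $9.45
Add tip to meal cost:
$63 + $9.45 = $72.45

$72.45


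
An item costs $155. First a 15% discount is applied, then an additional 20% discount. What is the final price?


First discount:
15% of $155 = $23.25
Price after first discount:
$155 - $23.25 = $131.75
Second discount:
20% of $131.75 = $26.35
Final price:
$131.75 - $26.35 = $105.40

$105.40


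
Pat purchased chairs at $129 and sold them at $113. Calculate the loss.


Selling price = $113
Cost price = $129
Loss = cost price - selling price:
Loss = $129 - $113 = $16

$16


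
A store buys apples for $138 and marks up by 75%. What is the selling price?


Calculate the markup amount:
75% of $138 = $103.50
Add to cost:
$138 + $103.50 = $241.50

$241.50


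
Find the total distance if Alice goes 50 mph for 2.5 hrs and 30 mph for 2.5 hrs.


Leg 1 distance:
50 x 2.5 = 125 miles
Leg 2 distance:
30 x 2.5 = 75 miles
Total distance:
125 + 75 = 200 miles

200 miles


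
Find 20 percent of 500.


Convert percentage to decimal:
20% = 0.2
Multiply:
500 x 0.2 = 100

100


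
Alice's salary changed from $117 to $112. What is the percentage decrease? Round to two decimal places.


Find the absolute change:
|112 - 117| = 5
Divide by original and multiply by 100:
5 / 117 x 100 = 4.2735...% ≈ 4.27%

4.27%


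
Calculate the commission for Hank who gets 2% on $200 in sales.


Convert rate to decimal:
2% = 0.02
Multiply by sales:
$200 x 0.02 = $4

$4


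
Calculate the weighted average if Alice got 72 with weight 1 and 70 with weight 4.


Weighted sum:
1 x 72 + 4 x 70 = 352
Total weight:
1 + 4 = 5
Weighted average:
352 / 5 = 70.4

70.4


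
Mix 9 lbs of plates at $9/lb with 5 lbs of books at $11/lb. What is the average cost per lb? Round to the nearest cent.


Cost of plates:
9 x $9 = $81
Cost of books:
5 x $11 = $55
Total cost: $81 + $55 = $136
Total weight: 14 lbs
Average: $136 / 14 = $9.7142... ≈ $9.71/lb

$9.71/lb


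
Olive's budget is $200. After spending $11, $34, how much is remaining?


Add up expenses:
$11 + $34 = $45
Subtract from budget:
$200 - $45 = $155

$155


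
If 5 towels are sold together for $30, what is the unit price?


Total cost: $30
Number of items: 5
Unit price: $30 / 5 = $6

$6


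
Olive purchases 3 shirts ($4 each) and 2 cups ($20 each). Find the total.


Cost of shirts:
3 x $4 = $12
Cost of cups:
2 x $20 = $40
Add both:
$12 + $40 = $52

$52


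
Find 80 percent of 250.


Convert percentage to decimal:
80% = 0.8
Multiply:
250 x 0.8 = 200

200


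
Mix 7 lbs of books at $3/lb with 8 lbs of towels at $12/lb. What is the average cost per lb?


Cost of books:
7 x $3 = $21
Cost of towels:
8 x $12 = $96
Total cost: $21 + $96 = $117
Total weight: 15 lbs
Average: $117 / 15 = $7.80/lb

$7.80/lb


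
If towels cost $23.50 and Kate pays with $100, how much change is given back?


Start with the amount paid:
$100
Subtract the price:
$100 - $23.50 = $76.50

$76.50


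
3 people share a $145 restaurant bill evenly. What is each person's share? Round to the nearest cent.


Total bill: $145
Number of people: 3
Each pays: $145 / 3 = $48.3333... ≈ $48.33

$48.33


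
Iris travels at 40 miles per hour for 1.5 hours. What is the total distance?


Use the formula: distance = speed x time
Speed = 40 mph, Time = 1.5 hours
40 x 1.5 = 60 miles

60 miles


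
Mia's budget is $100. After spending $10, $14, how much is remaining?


Add up expenses:
$10 + $14 = $24
Subtract from budget:
$100 - $24 = $76

$76


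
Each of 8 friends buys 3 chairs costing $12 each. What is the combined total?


Cost per person:
3 x $12 = $36
Group total:
8 x $36 = $288

$288


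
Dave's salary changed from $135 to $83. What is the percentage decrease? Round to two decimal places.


Find the absolute change:
|83 - 135| = 52
Divide by original and multiply by 100:
52 / 135 x 100 = 38.5185...% ≈ 38.52%

38.52%


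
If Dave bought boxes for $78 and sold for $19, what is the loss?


Selling price = $19
Cost price = $78
Loss = cost price - selling price:
Loss = $78 - $19 = $59

$59


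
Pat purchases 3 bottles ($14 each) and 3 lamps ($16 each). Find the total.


Cost of bottles:
3 x $14 = $42
Cost of lamps:
3 x $16 = $48
Add both:
$42 + $48 = $90

$90


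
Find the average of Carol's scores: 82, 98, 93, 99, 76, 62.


Add the scores:
82 + 98 + 93 + 99 + 76 + 62 = 510
Divide by the number of tests:
510 / 6 = 85

85


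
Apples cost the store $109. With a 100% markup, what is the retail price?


Calculate the markup amount:
100% of $109 = $109
Add to cost:
$109 + $109 = $218

$218


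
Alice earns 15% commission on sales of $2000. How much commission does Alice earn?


Convert rate to decimal:
15% = 0.15
Multiply by sales:
$2000 x 0.15 = $300

$300


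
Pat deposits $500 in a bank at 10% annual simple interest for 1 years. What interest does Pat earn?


Use the formula I = P x R x T / 100
P x R x T = 500 x 10 x 1 = 5000
I = 5000 / 100 = $50

$50


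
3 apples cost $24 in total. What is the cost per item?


Total cost: $24
Number of items: 3
Unit price: $24 / 3 = $8

$8


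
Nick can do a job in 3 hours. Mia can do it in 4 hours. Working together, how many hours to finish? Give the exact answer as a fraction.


Nick's rate: 1/3 of the job per hour
Mia's rate: 1/4 of the job per hour
Combined rate: 1/3 + 1/4 = 7/12 per hour
Time = 1 / (7/12) = 12/7 hours (≈ 1.71 hours)

12/7 hours


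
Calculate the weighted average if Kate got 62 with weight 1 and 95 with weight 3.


Weighted sum:
1 x 62 + 3 x 95 = 347
Total weight:
1 + 3 = 4
Weighted average:
347 / 4 = 86.75

86.75


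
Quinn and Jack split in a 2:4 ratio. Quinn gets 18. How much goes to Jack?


Find the multiplier:
18 / 2 = 9
Apply to Jack's share:
4 x 9 = 36

36


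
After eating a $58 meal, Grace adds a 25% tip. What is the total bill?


Calculate the tip:
25% of $58 = $14.50
Add tip to meal cost:
$58 + $14.50 = $72.50

$72.50


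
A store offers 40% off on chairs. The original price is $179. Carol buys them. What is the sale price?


Calculate the discount amount:
40% of $179 = $71.60
Subtract from original:
$179 - $71.60 = $107.40

$107.40


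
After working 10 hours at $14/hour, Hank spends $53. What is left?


Calculate earnings:
10 x $14 = $140
Subtract spending:
$140 - $53 = $87

$87


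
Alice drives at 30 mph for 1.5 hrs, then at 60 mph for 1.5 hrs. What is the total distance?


Leg 1 distance:
30 x 1.5 = 45 miles
Leg 2 distance:
60 x 1.5 = 90 miles
Total distance:
45 + 90 = 135 miles

135 miles


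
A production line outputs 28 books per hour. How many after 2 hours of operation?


Production rate: 28 books per hour
Time: 2 hours
Total: 28 x 2 = 56 books

56 books


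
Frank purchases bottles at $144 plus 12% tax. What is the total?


Calculate the tax:
12% of $144 = $17.28
Add tax to price:
$144 + $17.28 = $161.28

$161.28


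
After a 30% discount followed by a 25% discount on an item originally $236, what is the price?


First discount:
30% of $236 = $70.80
Price after first discount:
$236 - $70.80 = $165.20
Second discount:
25% of $165.20 = $41.30
Final price:
$165.20 - $41.30 = $123.90

$123.90


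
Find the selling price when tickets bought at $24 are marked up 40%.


Calculate the markup amount:
40% of $24 = $9.60
Add to cost:
$24 + $9.60 = $33.60

$33.60


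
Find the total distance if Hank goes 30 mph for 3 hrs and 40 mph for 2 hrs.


Leg 1 distance:
30 x 3 = 90 miles
Leg 2 distance:
40 x 2 = 80 miles
Total distance:
90 + 80 = 170 miles

170 miles


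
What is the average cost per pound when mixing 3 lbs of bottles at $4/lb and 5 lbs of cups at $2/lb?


Cost of bottles:
3 x $4 = $12
Cost of cups:
5 x $2 = $10
Total cost: $12 + $10 = $22
Total weight: 8 lbs
Average: $22 / 8 = $2.75/lb

$2.75/lb


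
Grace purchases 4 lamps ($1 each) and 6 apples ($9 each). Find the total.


Cost of lamps:
4 x $1 = $4
Cost of apples:
6 x $9 = $54
Add both:
$4 + $54 = $58

$58


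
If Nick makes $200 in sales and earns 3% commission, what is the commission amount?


Convert rate to decimal:
3% = 0.03
Multiply by sales:
$200 x 0.03 = $6

$6


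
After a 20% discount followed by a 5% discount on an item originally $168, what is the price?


First discount:
20% of $168 = $33.60
Price after first discount:
$168 - $33.60 = $134.40
Second discount:
5% of $134.40 = $6.72
Final price:
$134.40 - $6.72 = $127.68

$127.68


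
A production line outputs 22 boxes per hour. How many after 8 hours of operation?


Production rate: 22 boxes per hour
Time: 8 hours
Total: 22 x 8 = 176 boxes

176 boxes


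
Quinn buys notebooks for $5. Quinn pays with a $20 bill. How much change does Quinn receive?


Start with the amount paid:
$20
Subtract the price:
$20 - $5 = $15

$15


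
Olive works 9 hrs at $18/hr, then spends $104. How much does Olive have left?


Calculate earnings:
9 x $18 = $162
Subtract spending:
$162 - $104 = $58

$58


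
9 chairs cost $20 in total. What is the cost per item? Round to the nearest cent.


Total cost: $20
Number of items: 9
Unit price: $20 / 9 = $2.2222... ≈ $2.22

$2.22


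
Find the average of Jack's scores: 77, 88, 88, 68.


Add the scores:
77 + 88 + 88 + 68 = 321
Divide by the number of tests:
321 / 4 = 80.25

80.25


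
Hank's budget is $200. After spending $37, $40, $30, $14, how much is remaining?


Add up expenses:
$37 + $40 + $30 + $14 = $121
Subtract from budget:
$200 - $121 = $79

$79


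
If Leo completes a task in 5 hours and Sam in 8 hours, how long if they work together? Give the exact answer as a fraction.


Leo's rate: 1/5 of the job per hour
Sam's rate: 1/8 of the job per hour
Combined rate: 1/5 + 1/8 = 13/40 per hour
Time = 1 / (13/40) = 40/13 hours (≈ 3.08 hours)

40/13 hours


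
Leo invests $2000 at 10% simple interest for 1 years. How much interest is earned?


Use the formula I = P x R x T / 100
P x R x T = 2000 x 10 x 1 = 20000
I = 20000 / 100 = $200

$200


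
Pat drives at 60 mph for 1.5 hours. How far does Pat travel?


Use the formula: distance = speed x time
Speed = 60 mph, Time = 1.5 hours
60 x 1.5 = 90 miles

90 miles


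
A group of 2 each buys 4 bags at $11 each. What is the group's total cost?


Cost per person:
4 x $11 = $44
Group total:
2 x $44 = $88

$88


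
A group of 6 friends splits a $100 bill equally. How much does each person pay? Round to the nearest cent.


Total bill: $100
Number of people: 6
Each pays: $100 / 6 = $16.6666... ≈ $16.67

$16.67


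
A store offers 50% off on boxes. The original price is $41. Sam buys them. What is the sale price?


Calculate the discount amount:
50% of $41 = $20.50
Subtract from original:
$41 - $20.50 = $20.50

$20.50


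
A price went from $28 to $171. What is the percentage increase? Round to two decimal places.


Find the absolute change:
|171 - 28| = 143
Divide by original and multiply by 100:
143 / 28 x 100 = 510.7142...% ≈ 510.71%

510.71%


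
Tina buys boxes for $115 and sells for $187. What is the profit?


Selling price = $187
Cost price = $115
Profit = selling price - cost price:
Profit = $187 - $115 = $72

$72


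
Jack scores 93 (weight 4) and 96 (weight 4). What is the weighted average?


Weighted sum:
4 x 93 + 4 x 96 = 756
Total weight:
4 + 4 = 8
Weighted average:
756 / 8 = 94.5

94.5


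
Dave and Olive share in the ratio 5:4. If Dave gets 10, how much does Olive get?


Find the multiplier:
10 / 5 = 2
Apply to Olive's share:
4 x 2 = 8

8


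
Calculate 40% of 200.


Convert percentage to decimal:
40% = 0.4
Multiply:
200 x 0.4 = 80

80


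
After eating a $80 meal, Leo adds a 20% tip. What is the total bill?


Calculate the tip:
20% of $80 = $16
Add tip to meal cost:
$80 + $16 = $96

$96


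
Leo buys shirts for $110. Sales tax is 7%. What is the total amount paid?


Calculate the tax:
7% of $110 = $7.70
Add tax to price:
$110 + $7.70 = $117.70

$117.70


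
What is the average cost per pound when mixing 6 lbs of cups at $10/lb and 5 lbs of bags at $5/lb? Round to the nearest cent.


Cost of cups:
6 x $10 = $60
Cost of bags:
5 x $5 = $25
Total cost: $60 + $25 = $85
Total weight: 11 lbs
Average: $85 / 11 = $7.7272... ≈ $7.73/lb

$7.73/lb


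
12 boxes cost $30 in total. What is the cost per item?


Total cost: $30
Number of items: 12
Unit price: $30 / 12 = $2.50

$2.50


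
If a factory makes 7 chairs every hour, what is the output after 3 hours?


Production rate: 7 chairs per hour
Time: 3 hours
Total: 7 x 3 = 21 chairs

21 chairs


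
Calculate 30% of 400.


Convert percentage to decimal:
30% = 0.3
Multiply:
400 x 0.3 = 120

120


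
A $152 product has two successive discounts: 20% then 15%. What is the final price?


First discount:
20% of $152 = $30.40
Price after first discount:
$152 - $30.40 = $121.60
Second discount:
15% of $121.60 = $18.24
Final price:
$121.60 - $18.24 = $103.36

$103.36


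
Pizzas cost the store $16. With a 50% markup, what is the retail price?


Calculate the markup amount:
50% of $16 = $8
Add to cost:
$16 + $8 = $24

$24


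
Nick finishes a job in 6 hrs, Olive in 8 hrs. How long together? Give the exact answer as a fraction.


Nick's rate: 1/6 of the job per hour
Olive's rate: 1/8 of the job per hour
Combined rate: 1/6 + 1/8 = 7/24 per hour
Time = 1 / (7/24) = 24/7 hours (≈ 3.43 hours)

24/7 hours


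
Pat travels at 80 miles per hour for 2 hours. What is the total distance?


Use the formula: distance = speed x time
Speed = 80 mph, Time = 2 hours
80 x 2 = 160 miles

160 miles


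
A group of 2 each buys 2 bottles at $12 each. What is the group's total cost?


Cost per person:
2 x $12 = $24
Group total:
2 x $24 = $48

$48


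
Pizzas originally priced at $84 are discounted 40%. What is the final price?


Calculate the discount amount:
40% of $84 = $33.60
Subtract from original:
$84 - $33.60 = $50.40

$50.40


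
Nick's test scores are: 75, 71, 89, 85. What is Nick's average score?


Add the scores:
75 + 71 + 89 + 85 = 320
Divide by the number of tests:
320 / 4 = 80

80


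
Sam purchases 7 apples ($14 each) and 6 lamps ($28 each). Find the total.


Cost of apples:
7 x $14 = $98
Cost of lamps:
6 x $28 = $168
Add both:
$98 + $168 = $266

$266


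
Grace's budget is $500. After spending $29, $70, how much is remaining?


Add up expenses:
$29 + $70 = $99
Subtract from budget:
$500 - $99 = $401

$401


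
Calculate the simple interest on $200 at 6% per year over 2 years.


Use the formula I = P x R x T / 100
P x R x T = 200 x 6 x 2 = 2400
I = 2400 / 100 = $24

$24


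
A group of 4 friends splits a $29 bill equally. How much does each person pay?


Total bill: $29
Number of people: 4
Each pays: $29 / 4 = $7.25

$7.25


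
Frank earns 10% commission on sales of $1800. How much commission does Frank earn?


Convert rate to decimal:
10% = 0.1
Multiply by sales:
$1800 x 0.1 = $180

$180


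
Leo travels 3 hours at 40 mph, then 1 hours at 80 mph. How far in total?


Leg 1 distance:
40 x 3 = 120 miles
Leg 2 distance:
80 x 1 = 80 miles
Total distance:
120 + 80 = 200 miles

200 miles


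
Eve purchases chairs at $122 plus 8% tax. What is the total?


Calculate the tax:
8% of $122 = $9.76
Add tax to price:
$122 + $9.76 = $131.76

$131.76


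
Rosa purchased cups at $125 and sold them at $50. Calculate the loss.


Selling price = $50
Cost price = $125
Loss = cost price - selling price:
Loss = $125 - $50 = $75

$75


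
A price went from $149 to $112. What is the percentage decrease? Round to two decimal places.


Find the absolute change:
|112 - 149| = 37
Divide by original and multiply by 100:
37 / 149 x 100 = 24.8322...% ≈ 24.83%

24.83%


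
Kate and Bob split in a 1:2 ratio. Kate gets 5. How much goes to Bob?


Find the multiplier:
5 / 1 = 5
Apply to Bob's share:
2 x 5 = 10

10


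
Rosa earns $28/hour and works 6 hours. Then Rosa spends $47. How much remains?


Calculate earnings:
6 x $28 = $168
Subtract spending:
$168 - $47 = $121

$121


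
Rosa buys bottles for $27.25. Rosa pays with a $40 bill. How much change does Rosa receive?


Start with the amount paid:
$40
Subtract the price:
$40 - $27.25 = $12.75

$12.75


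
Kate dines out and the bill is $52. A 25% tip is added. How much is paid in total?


Calculate the tip:
25% of $52 = $13
Add tip to meal cost:
$52 + $13 = $65

$65


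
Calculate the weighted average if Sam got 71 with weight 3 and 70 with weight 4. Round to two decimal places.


Weighted sum:
3 x 71 + 4 x 70 = 493
Total weight:
3 + 4 = 7
Weighted average:
493 / 7 = 70.4285... ≈ 70.43

70.43


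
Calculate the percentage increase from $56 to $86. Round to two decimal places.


Find the absolute change:
|86 - 56| = 30
Divide by original and multiply by 100:
30 / 56 x 100 = 53.5714...% ≈ 53.57%

53.57%


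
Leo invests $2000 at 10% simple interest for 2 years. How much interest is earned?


Use the formula I = P x R x T / 100
P x R x T = 2000 x 10 x 2 = 40000
I = 40000 / 100 = $400

$400


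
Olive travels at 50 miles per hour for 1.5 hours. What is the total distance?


Use the formula: distance = speed x time
Speed = 50 mph, Time = 1.5 hours
50 x 1.5 = 75 miles

75 miles


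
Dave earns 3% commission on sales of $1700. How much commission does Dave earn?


Convert rate to decimal:
3% = 0.03
Multiply by sales:
$1700 x 0.03 = $51

$51


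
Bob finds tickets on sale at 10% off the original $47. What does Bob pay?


Calculate the discount amount:
10% of $47 = $4.70
Subtract from original:
$47 - $4.70 = $42.30

$42.30


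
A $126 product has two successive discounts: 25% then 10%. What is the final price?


First discount:
25% of $126 = $31.50
Price after first discount:
$126 - $31.50 = $94.50
Second discount:
10% of $94.50 = $9.45
Final price:
$94.50 - $9.45 = $85.05

$85.05


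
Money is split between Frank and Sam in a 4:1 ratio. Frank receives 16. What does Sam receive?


Find the multiplier:
16 / 4 = 4
Apply to Sam's share:
1 x 4 = 4

4


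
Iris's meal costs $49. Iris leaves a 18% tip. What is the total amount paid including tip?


Calculate the tip:
18% of $49 = $8.82
Add tip to meal cost:
$49 + $8.82 = $57.82

$57.82


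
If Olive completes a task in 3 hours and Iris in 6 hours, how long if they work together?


Olive's rate: 1/3 of the job per hour
Iris's rate: 1/6 of the job per hour
Combined rate: 1/3 + 1/6 = 1/2 per hour
Time = 1 / (1/2) = 2 hours

2 hours


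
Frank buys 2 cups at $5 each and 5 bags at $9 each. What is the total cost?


Cost of cups:
2 x $5 = $10
Cost of bags:
5 x $9 = $45
Add both:
$10 + $45 = $55

$55


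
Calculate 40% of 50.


Convert percentage to decimal:
40% = 0.4
Multiply:
50 x 0.4 = 20

20


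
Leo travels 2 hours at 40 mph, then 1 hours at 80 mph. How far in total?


Leg 1 distance:
40 x 2 = 80 miles
Leg 2 distance:
80 x 1 = 80 miles
Total distance:
80 + 80 = 160 miles

160 miles


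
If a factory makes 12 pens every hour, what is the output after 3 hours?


Production rate: 12 pens per hour
Time: 3 hours
Total: 12 x 3 = 36 pens

36 pens


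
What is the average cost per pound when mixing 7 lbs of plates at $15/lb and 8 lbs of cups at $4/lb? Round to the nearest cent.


Cost of plates:
7 x $15 = $105
Cost of cups:
8 x $4 = $32
Total cost: $105 + $32 = $137
Total weight: 15 lbs
Average: $137 / 15 = $9.1333... ≈ $9.13/lb

$9.13/lb


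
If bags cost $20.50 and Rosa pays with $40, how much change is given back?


Start with the amount paid:
$40
Subtract the price:
$40 - $20.50 = $19.50

$19.50


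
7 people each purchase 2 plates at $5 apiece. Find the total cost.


Cost per person:
2 x $5 = $10
Group total:
7 x $10 = $70

$70


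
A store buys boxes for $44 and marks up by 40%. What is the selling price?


Calculate the markup amount:
40% of $44 = $17.60
Add to cost:
$44 + $17.60 = $61.60

$61.60


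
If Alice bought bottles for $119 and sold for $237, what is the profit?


Selling price = $237
Cost price = $119
Profit = selling price - cost price:
Profit = $237 - $119 = $118

$118


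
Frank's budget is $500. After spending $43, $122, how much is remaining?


Add up expenses:
$43 + $122 = $165
Subtract from budget:
$500 - $165 = $335

$335


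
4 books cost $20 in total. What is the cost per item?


Total cost: $20
Number of items: 4
Unit price: $20 / 4 = $5

$5


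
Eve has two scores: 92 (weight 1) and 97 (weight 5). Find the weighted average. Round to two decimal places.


Weighted sum:
1 x 92 + 5 x 97 = 577
Total weight:
1 + 5 = 6
Weighted average:
577 / 6 = 96.1666... ≈ 96.17

96.17


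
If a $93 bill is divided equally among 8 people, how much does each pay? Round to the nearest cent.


Total bill: $93
Number of people: 8
Each pays: $93 / 8 = $11.625 ≈ $11.63

$11.63


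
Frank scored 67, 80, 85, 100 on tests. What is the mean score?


Add the scores:
67 + 80 + 85 + 100 = 332
Divide by the number of tests:
332 / 4 = 83

83


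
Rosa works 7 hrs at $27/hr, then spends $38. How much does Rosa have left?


Calculate earnings:
7 x $27 = $189
Subtract spending:
$189 - $38 = $151

$151


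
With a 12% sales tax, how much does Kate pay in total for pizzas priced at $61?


Calculate the tax:
12% of $61 = $7.32
Add tax to price:
$61 + $7.32 = $68.32

$68.32


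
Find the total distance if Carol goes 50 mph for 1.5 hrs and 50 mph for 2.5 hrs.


Leg 1 distance:
50 x 1.5 = 75 miles
Leg 2 distance:
50 x 2.5 = 125 miles
Total distance:
75 + 125 = 200 miles

200 miles


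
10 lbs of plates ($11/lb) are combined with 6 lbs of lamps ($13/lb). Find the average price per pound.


Cost of plates:
10 x $11 = $110
Cost of lamps:
6 x $13 = $78
Total cost: $110 + $78 = $188
Total weight: 16 lbs
Average: $188 / 16 = $11.75/lb

$11.75/lb


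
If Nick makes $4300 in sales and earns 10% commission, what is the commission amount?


Convert rate to decimal:
10% = 0.1
Multiply by sales:
$4300 x 0.1 = $430

$430


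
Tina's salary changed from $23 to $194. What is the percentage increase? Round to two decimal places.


Find the absolute change:
|194 - 23| = 171
Divide by original and multiply by 100:
171 / 23 x 100 = 743.4782...% ≈ 743.48%

743.48%


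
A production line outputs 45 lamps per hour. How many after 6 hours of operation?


Production rate: 45 lamps per hour
Time: 6 hours
Total: 45 x 6 = 270 lamps

270 lamps


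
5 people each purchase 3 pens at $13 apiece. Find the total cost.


Cost per person:
3 x $13 = $39
Group total:
5 x $39 = $195

$195


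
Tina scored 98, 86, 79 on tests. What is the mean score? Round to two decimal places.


Add the scores:
98 + 86 + 79 = 263
Divide by the number of tests:
263 / 3 = 87.6666... ≈ 87.67

87.67


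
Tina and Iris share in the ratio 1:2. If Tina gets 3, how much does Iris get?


Find the multiplier:
3 / 1 = 3
Apply to Iris's share:
2 x 3 = 6

6


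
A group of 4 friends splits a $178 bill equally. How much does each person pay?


Total bill: $178
Number of people: 4
Each pays: $178 / 4 = $44.50

$44.50


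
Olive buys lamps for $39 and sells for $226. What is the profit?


Selling price = $226
Cost price = $39
Profit = selling price - cost price:
Profit = $226 - $39 = $187

$187


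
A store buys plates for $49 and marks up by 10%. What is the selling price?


Calculate the markup amount:
10% of $49 = $4.90
Add to cost:
$49 + $4.90 = $53.90

$53.90


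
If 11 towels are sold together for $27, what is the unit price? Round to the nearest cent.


Total cost: $27
Number of items: 11
Unit price: $27 / 11 = $2.4545... ≈ $2.45

$2.45
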